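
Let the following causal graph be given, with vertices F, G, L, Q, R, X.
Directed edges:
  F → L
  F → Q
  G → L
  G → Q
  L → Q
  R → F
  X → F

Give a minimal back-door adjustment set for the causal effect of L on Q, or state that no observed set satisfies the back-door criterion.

L→Q: minimal back-door set {F, G}.

desc(L)\{L}={Q}; candidates ⊆ {F,G,R,X}.
size 0: {}; under {} L still reaches {F,G,Q,R,X} ∋ Q.
size 1: {F}, {G}, {R} …(+1); under {F} L still reaches {G,Q} ∋ Q.
{F,G}: L⊥Q given {F,G} in G with L→· removed — back-door holds.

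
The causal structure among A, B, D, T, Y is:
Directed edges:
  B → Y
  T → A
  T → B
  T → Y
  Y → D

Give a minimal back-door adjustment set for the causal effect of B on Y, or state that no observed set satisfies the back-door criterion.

B→Y: minimal back-door set {T}.

desc(B)\{B}={D,Y}; candidates ⊆ {A,T}.
size 0: {}; under {} B still reaches {A,D,T,Y} ∋ Y.
{T}: B⊥Y given {T} in G with B→· removed — back-door holds.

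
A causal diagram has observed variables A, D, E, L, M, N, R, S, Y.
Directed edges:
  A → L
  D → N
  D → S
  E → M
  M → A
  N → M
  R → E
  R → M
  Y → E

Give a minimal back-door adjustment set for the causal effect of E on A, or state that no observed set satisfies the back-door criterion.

E→A: minimal back-door set {R}.

desc(E)\{E}={A,L,M}; candidates ⊆ {D,N,R,S,Y}.
size 0: {}; under {} E still reaches {A,L,M,R,Y} ∋ A.
{R}: E⊥A given {R} in G with E→· removed — back-door holds.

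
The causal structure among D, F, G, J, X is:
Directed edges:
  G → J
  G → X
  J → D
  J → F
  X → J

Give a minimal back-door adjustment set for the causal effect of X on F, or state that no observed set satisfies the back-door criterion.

X→F: minimal back-door set {G}.

desc(X)\{X}={D,F,J}; candidates ⊆ {G}.
size 0: {}; under {} X still reaches {D,F,G,J} ∋ F.
{G}: X⊥F given {G} in G with X→· removed — back-door holds.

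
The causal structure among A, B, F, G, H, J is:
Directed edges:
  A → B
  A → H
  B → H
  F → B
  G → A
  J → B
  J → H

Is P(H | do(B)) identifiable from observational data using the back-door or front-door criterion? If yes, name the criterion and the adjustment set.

P(H|do(B)): backdoor, adjust for {A, J}.

desc(B)\{B}={H}; candidates ⊆ {A,F,G,J}.
size 0: {}; under {} B still reaches {A,F,G,H,J} ∋ H.
size 1: {A}, {F}, {G} …(+1); under {A} B still reaches {F,H,J} ∋ H.
{A,J}: B⊥H given {A,J} in G with B→· removed — back-door holds.
P(H|do(B)) = Σ_{A,J} P(H|B,A,J)·P(A,J).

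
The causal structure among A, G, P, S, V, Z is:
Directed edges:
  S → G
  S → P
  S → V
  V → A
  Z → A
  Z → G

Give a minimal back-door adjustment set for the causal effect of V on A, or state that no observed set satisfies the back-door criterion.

V→A: minimal back-door set ∅.

desc(V)\{V}={A}; candidates ⊆ {G,P,S,Z}.
∅: V⊥A given ∅ in G with V→· removed — back-door holds.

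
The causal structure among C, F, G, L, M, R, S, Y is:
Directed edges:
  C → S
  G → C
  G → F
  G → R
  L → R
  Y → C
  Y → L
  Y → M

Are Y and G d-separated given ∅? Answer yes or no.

Bayes-Ball from Y | ∅ reaches {C,L,M,R,S}.
G ∉ reach(Y|∅) ⇒ Y ⊥ G | ∅.

Yes — Y ⊥ G | ∅.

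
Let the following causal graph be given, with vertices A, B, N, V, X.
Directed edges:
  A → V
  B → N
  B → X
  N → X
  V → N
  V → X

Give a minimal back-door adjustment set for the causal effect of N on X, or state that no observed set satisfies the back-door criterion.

desc(N)\{N}={X}; candidates ⊆ {A,B,V}.
size 0: {}; under {} N still reaches {A,B,V,X} ∋ X.
size 1: {A}, {B}, {V}; under {A} N still reaches {B,V,X} ∋ X.
{B,V}: N⊥X given {B,V} in G with N→· removed — back-door holds.

N→X: minimal back-door set {B, V}.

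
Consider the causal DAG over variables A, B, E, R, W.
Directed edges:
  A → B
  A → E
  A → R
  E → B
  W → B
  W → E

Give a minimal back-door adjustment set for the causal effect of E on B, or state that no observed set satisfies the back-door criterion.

E→B: minimal back-door set {A, W}.

desc(E)\{E}={B}; candidates ⊆ {A,R,W}.
size 0: {}; under {} E still reaches {A,B,R,W} ∋ B.
size 1: {A}, {R}, {W}; under {A} E still reaches {B,W} ∋ B.
{A,W}: E⊥B given {A,W} in G with E→· removed — back-door holds.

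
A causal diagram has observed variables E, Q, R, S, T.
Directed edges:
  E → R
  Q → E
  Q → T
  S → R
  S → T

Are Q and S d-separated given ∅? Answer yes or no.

Yes — Q ⊥ S | ∅.

Bayes-Ball from Q | ∅ reaches {E,R,T}.
S ∉ reach(Q|∅) ⇒ Q ⊥ S | ∅.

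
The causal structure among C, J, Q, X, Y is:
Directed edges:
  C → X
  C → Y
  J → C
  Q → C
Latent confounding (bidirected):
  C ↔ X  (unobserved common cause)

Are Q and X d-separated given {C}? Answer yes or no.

No — Q and X are d-connected given {C}.

Bayes-Ball from Q | {C} reaches {J,X}.
X ∈ reach(Q|{C}) ⇒ Q ⊥̸ X | {C}.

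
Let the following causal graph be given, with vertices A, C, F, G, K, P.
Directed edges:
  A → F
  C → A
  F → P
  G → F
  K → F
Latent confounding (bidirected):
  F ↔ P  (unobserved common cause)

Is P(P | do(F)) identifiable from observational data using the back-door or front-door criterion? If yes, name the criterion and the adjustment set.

P(P|do(F)): not identifiable (no BD/FD set).

desc(F)\{F}={P}; candidates ⊆ {A,C,G,K}.
F↔P: latent back-door arc(s) into F.
size 0: {}; under {} F still reaches {A,C,G,K,P} ∋ P.
size 1: {A}, {C}, {G} …(+1); under {A} F still reaches {G,K,P} ∋ P.
size 2: {A,C}, {A,G}, {A,K} …(+3); under {A,C} F still reaches {G,K,P} ∋ P.
F↔P cannot be blocked by any observed set — no back-door set.
No mediator lies on a directed F→…→P path.
Neither criterion identifies P(P|do(F)) in this graph.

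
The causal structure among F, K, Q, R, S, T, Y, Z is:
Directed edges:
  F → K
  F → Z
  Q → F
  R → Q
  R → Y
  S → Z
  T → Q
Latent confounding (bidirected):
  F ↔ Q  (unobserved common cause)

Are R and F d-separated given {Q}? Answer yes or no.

No — R and F are d-connected given {Q}.

Bayes-Ball from R | {Q} reaches {F,K,T,Y,Z}.
F ∈ reach(R|{Q}) ⇒ R ⊥̸ F | {Q}.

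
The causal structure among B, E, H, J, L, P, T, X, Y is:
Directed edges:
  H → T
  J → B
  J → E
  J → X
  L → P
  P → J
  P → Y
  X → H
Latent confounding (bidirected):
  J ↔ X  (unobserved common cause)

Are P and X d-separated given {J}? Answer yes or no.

No — P and X are d-connected given {J}.

Bayes-Ball from P | {J} reaches {H,L,T,X,Y}.
X ∈ reach(P|{J}) ⇒ P ⊥̸ X | {J}.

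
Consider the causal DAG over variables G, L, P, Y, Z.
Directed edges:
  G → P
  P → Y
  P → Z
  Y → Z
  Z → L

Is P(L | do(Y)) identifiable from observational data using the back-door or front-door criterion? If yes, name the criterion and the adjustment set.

desc(Y)\{Y}={L,Z}; candidates ⊆ {G,P}.
size 0: {}; under {} Y still reaches {G,L,P,Z} ∋ L.
{P}: Y⊥L given {P} in G with Y→· removed — back-door holds.
P(L|do(Y)) = Σ_{P} P(L|Y,P)·P(P).

P(L|do(Y)): backdoor, adjust for {P}.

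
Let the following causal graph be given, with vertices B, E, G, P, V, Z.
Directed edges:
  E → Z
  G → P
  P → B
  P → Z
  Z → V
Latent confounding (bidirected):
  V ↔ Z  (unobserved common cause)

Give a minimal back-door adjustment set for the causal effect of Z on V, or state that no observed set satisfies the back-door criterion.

Z→V: no observed back-door set.

desc(Z)\{Z}={V}; candidates ⊆ {B,E,G,P}.
Z↔V: latent back-door arc(s) into Z.
size 0: {}; under {} Z still reaches {B,E,G,P,V} ∋ V.
size 1: {B}, {E}, {G} …(+1); under {B} Z still reaches {E,G,P,V} ∋ V.
size 2: {B,E}, {B,G}, {B,P} …(+3); under {B,E} Z still reaches {G,P,V} ∋ V.
Z↔V cannot be blocked by any observed set — no back-door set.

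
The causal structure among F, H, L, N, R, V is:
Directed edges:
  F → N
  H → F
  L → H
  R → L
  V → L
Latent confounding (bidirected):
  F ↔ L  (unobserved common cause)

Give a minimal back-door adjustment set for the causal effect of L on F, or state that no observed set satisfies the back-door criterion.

desc(L)\{L}={F,H,N}; candidates ⊆ {R,V}.
L↔F: latent back-door arc(s) into L.
size 0: {}; under {} L still reaches {F,N,R,V} ∋ F.
size 1: {R}, {V}; under {R} L still reaches {F,N,V} ∋ F.
size 2: {R,V}; under {R,V} L still reaches {F,N} ∋ F.
L↔F cannot be blocked by any observed set — no back-door set.

L→F: no observed back-door set.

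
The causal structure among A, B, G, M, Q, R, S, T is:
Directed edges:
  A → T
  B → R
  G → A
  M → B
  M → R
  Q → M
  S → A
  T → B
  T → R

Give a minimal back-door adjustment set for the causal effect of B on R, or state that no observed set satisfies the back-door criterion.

B→R: minimal back-door set {M, T}.

desc(B)\{B}={R}; candidates ⊆ {A,G,M,Q,S,T}.
size 0: {}; under {} B still reaches {A,G,M,Q,R,S,T} ∋ R.
size 1: {A}, {G}, {M} …(+3); under {A} B still reaches {M,Q,R,T} ∋ R.
{M,T}: B⊥R given {M,T} in G with B→· removed — back-door holds.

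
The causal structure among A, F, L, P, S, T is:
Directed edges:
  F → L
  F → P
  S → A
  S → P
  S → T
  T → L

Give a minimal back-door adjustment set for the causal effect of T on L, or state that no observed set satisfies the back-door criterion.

desc(T)\{T}={L}; candidates ⊆ {A,F,P,S}.
∅: T⊥L given ∅ in G with T→· removed — back-door holds.

T→L: minimal back-door set ∅.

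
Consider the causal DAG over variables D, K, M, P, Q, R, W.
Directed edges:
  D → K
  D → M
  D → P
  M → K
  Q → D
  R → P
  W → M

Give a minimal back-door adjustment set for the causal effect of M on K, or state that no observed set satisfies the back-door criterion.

M→K: minimal back-door set {D}.

desc(M)\{M}={K}; candidates ⊆ {D,P,Q,R,W}.
size 0: {}; under {} M still reaches {D,K,P,Q,W} ∋ K.
{D}: M⊥K given {D} in G with M→· removed — back-door holds.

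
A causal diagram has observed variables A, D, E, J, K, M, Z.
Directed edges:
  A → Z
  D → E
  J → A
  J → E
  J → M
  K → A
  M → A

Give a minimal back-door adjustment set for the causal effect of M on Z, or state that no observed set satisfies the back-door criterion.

M→Z: minimal back-door set {J}.

desc(M)\{M}={A,Z}; candidates ⊆ {D,E,J,K}.
size 0: {}; under {} M still reaches {A,E,J,Z} ∋ Z.
{J}: M⊥Z given {J} in G with M→· removed — back-door holds.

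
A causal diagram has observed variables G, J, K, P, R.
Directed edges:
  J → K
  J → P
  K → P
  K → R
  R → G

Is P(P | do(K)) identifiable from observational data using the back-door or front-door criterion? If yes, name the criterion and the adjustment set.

P(P|do(K)): backdoor, adjust for {J}.

desc(K)\{K}={G,P,R}; candidates ⊆ {J}.
size 0: {}; under {} K still reaches {J,P} ∋ P.
{J}: K⊥P given {J} in G with K→· removed — back-door holds.
P(P|do(K)) = Σ_{J} P(P|K,J)·P(J).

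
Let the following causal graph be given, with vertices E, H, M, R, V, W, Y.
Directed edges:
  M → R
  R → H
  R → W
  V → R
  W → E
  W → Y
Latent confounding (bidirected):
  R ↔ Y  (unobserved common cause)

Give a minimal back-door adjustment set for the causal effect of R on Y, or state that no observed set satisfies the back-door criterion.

desc(R)\{R}={E,H,W,Y}; candidates ⊆ {M,V}.
R↔Y: latent back-door arc(s) into R.
size 0: {}; under {} R still reaches {M,V,Y} ∋ Y.
size 1: {M}, {V}; under {M} R still reaches {V,Y} ∋ Y.
size 2: {M,V}; under {M,V} R still reaches {Y} ∋ Y.
R↔Y cannot be blocked by any observed set — no back-door set.

R→Y: no observed back-door set.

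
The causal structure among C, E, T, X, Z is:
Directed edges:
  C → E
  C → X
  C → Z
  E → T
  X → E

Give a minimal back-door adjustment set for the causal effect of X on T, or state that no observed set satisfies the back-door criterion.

X→T: minimal back-door set {C}.

desc(X)\{X}={E,T}; candidates ⊆ {C,Z}.
size 0: {}; under {} X still reaches {C,E,T,Z} ∋ T.
{C}: X⊥T given {C} in G with X→· removed — back-door holds.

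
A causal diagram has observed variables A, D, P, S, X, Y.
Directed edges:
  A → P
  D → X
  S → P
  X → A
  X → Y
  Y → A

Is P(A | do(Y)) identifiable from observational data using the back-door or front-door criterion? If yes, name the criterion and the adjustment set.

P(A|do(Y)): backdoor, adjust for {X}.

desc(Y)\{Y}={A,P}; candidates ⊆ {D,S,X}.
size 0: {}; under {} Y still reaches {A,D,P,X} ∋ A.
{X}: Y⊥A given {X} in G with Y→· removed — back-door holds.
P(A|do(Y)) = Σ_{X} P(A|Y,X)·P(X).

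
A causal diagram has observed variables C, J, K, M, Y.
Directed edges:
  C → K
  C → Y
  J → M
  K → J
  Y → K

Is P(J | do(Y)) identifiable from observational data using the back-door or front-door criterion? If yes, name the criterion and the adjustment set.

P(J|do(Y)): backdoor, adjust for {C}.

desc(Y)\{Y}={J,K,M}; candidates ⊆ {C}.
size 0: {}; under {} Y still reaches {C,J,K,M} ∋ J.
{C}: Y⊥J given {C} in G with Y→· removed — back-door holds.
P(J|do(Y)) = Σ_{C} P(J|Y,C)·P(C).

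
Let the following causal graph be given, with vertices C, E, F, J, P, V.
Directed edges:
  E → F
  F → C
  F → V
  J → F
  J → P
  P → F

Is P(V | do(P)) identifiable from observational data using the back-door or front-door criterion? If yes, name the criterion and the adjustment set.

desc(P)\{P}={C,F,V}; candidates ⊆ {E,J}.
size 0: {}; under {} P still reaches {C,F,J,V} ∋ V.
{J}: P⊥V given {J} in G with P→· removed — back-door holds.
P(V|do(P)) = Σ_{J} P(V|P,J)·P(J).

P(V|do(P)): backdoor, adjust for {J}.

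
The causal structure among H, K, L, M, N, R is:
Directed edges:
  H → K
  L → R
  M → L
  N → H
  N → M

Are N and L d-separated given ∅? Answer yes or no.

No — N and L are d-connected given ∅.

Bayes-Ball from N | ∅ reaches {H,K,L,M,R}.
L ∈ reach(N|∅) ⇒ N ⊥̸ L | ∅.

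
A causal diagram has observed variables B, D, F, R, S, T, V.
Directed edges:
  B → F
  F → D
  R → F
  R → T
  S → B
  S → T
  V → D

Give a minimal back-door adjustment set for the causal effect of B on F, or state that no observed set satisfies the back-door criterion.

B→F: minimal back-door set ∅.

desc(B)\{B}={D,F}; candidates ⊆ {R,S,T,V}.
∅: B⊥F given ∅ in G with B→· removed — back-door holds.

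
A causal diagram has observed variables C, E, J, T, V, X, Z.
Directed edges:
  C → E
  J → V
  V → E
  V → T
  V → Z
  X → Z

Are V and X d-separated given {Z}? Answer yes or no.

No — V and X are d-connected given {Z}.

Bayes-Ball from V | {Z} reaches {E,J,T,X}.
X ∈ reach(V|{Z}) ⇒ V ⊥̸ X | {Z}.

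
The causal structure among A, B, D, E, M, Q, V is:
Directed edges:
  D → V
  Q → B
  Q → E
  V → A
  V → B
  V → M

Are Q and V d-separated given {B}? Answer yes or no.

No — Q and V are d-connected given {B}.

Bayes-Ball from Q | {B} reaches {A,D,E,M,V}.
V ∈ reach(Q|{B}) ⇒ Q ⊥̸ V | {B}.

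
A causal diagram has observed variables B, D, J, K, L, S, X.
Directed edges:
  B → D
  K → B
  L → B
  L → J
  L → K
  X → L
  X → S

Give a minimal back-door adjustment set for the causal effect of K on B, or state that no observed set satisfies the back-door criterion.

desc(K)\{K}={B,D}; candidates ⊆ {J,L,S,X}.
size 0: {}; under {} K still reaches {B,D,J,L,S,X} ∋ B.
{L}: K⊥B given {L} in G with K→· removed — back-door holds.

K→B: minimal back-door set {L}.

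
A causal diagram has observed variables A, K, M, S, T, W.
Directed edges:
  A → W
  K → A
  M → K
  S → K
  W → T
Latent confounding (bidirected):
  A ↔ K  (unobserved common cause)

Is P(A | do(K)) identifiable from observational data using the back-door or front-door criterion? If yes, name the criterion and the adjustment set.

desc(K)\{K}={A,T,W}; candidates ⊆ {M,S}.
K↔A: latent back-door arc(s) into K.
size 0: {}; under {} K still reaches {A,M,S,T,W} ∋ A.
size 1: {M}, {S}; under {M} K still reaches {A,S,T,W} ∋ A.
size 2: {M,S}; under {M,S} K still reaches {A,T,W} ∋ A.
K↔A cannot be blocked by any observed set — no back-door set.
No mediator lies on a directed K→…→A path.
Neither criterion identifies P(A|do(K)) in this graph.

P(A|do(K)): not identifiable (no BD/FD set).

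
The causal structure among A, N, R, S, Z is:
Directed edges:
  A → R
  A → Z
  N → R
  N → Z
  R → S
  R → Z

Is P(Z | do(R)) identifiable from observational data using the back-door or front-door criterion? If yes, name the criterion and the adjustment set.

P(Z|do(R)): backdoor, adjust for {A, N}.

desc(R)\{R}={S,Z}; candidates ⊆ {A,N}.
size 0: {}; under {} R still reaches {A,N,Z} ∋ Z.
size 1: {A}, {N}; under {A} R still reaches {N,Z} ∋ Z.
{A,N}: R⊥Z given {A,N} in G with R→· removed — back-door holds.
P(Z|do(R)) = Σ_{A,N} P(Z|R,A,N)·P(A,N).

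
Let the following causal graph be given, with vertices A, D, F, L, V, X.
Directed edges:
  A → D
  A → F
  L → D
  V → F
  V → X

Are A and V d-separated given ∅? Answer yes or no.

Bayes-Ball from A | ∅ reaches {D,F}.
V ∉ reach(A|∅) ⇒ A ⊥ V | ∅.

Yes — A ⊥ V | ∅.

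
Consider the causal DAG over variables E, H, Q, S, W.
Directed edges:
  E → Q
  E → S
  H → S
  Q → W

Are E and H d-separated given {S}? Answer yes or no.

No — E and H are d-connected given {S}.

Bayes-Ball from E | {S} reaches {H,Q,W}.
H ∈ reach(E|{S}) ⇒ E ⊥̸ H | {S}.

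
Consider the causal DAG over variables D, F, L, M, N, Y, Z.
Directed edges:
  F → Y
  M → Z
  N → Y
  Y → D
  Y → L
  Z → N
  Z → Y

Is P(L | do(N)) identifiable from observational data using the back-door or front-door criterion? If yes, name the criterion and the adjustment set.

P(L|do(N)): backdoor, adjust for {Z}.

desc(N)\{N}={D,L,Y}; candidates ⊆ {F,M,Z}.
size 0: {}; under {} N still reaches {D,L,M,Y,Z} ∋ L.
{Z}: N⊥L given {Z} in G with N→· removed — back-door holds.
P(L|do(N)) = Σ_{Z} P(L|N,Z)·P(Z).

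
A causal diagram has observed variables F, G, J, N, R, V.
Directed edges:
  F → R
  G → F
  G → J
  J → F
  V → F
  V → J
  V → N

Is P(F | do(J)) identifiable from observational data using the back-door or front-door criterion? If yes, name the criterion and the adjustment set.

desc(J)\{J}={F,R}; candidates ⊆ {G,N,V}.
size 0: {}; under {} J still reaches {F,G,N,R,V} ∋ F.
size 1: {G}, {N}, {V}; under {G} J still reaches {F,N,R,V} ∋ F.
{G,V}: J⊥F given {G,V} in G with J→· removed — back-door holds.
P(F|do(J)) = Σ_{G,V} P(F|J,G,V)·P(G,V).

P(F|do(J)): backdoor, adjust for {G, V}.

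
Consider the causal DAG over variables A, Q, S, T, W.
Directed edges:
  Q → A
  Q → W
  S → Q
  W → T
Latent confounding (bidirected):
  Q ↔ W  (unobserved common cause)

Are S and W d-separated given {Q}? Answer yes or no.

No — S and W are d-connected given {Q}.

Bayes-Ball from S | {Q} reaches {T,W}.
W ∈ reach(S|{Q}) ⇒ S ⊥̸ W | {Q}.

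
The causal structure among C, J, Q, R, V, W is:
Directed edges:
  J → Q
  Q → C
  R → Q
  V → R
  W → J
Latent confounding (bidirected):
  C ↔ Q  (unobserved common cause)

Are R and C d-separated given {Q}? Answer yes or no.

No — R and C are d-connected given {Q}.

Bayes-Ball from R | {Q} reaches {C,J,V,W}.
C ∈ reach(R|{Q}) ⇒ R ⊥̸ C | {Q}.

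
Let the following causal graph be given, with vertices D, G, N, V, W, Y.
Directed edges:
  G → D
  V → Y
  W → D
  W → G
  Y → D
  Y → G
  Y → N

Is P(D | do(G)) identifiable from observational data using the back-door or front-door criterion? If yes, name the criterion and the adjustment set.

desc(G)\{G}={D}; candidates ⊆ {N,V,W,Y}.
size 0: {}; under {} G still reaches {D,N,V,W,Y} ∋ D.
size 1: {N}, {V}, {W} …(+1); under {N} G still reaches {D,V,W,Y} ∋ D.
{W,Y}: G⊥D given {W,Y} in G with G→· removed — back-door holds.
P(D|do(G)) = Σ_{W,Y} P(D|G,W,Y)·P(W,Y).

P(D|do(G)): backdoor, adjust for {W, Y}.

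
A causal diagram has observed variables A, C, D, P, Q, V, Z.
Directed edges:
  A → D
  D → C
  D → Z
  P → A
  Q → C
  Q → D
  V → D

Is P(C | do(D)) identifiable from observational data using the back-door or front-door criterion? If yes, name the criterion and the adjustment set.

desc(D)\{D}={C,Z}; candidates ⊆ {A,P,Q,V}.
size 0: {}; under {} D still reaches {A,C,P,Q,V} ∋ C.
{Q}: D⊥C given {Q} in G with D→· removed — back-door holds.
P(C|do(D)) = Σ_{Q} P(C|D,Q)·P(Q).

P(C|do(D)): backdoor, adjust for {Q}.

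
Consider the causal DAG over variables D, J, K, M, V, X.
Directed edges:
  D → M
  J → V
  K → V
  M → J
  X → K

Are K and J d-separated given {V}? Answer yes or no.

Bayes-Ball from K | {V} reaches {D,J,M,X}.
J ∈ reach(K|{V}) ⇒ K ⊥̸ J | {V}.

No — K and J are d-connected given {V}.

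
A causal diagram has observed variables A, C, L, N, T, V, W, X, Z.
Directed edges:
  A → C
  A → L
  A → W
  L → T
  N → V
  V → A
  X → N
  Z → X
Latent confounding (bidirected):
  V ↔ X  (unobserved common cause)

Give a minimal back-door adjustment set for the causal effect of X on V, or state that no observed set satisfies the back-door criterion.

desc(X)\{X}={A,C,L,N,T,V,W}; candidates ⊆ {Z}.
X↔V: latent back-door arc(s) into X.
size 0: {}; under {} X still reaches {A,C,L,T,V,W,Z} ∋ V.
size 1: {Z}; under {Z} X still reaches {A,C,L,T,V,W} ∋ V.
X↔V cannot be blocked by any observed set — no back-door set.

X→V: no observed back-door set.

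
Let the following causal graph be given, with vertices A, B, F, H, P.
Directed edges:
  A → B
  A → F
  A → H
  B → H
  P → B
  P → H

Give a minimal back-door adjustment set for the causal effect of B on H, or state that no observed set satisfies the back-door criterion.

desc(B)\{B}={H}; candidates ⊆ {A,F,P}.
size 0: {}; under {} B still reaches {A,F,H,P} ∋ H.
size 1: {A}, {F}, {P}; under {A} B still reaches {H,P} ∋ H.
{A,P}: B⊥H given {A,P} in G with B→· removed — back-door holds.

B→H: minimal back-door set {A, P}.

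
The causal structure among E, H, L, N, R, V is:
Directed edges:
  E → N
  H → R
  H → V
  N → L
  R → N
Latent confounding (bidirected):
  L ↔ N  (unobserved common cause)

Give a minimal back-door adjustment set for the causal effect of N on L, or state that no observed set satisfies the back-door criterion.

desc(N)\{N}={L}; candidates ⊆ {E,H,R,V}.
N↔L: latent back-door arc(s) into N.
size 0: {}; under {} N still reaches {E,H,L,R,V} ∋ L.
size 1: {E}, {H}, {R} …(+1); under {E} N still reaches {H,L,R,V} ∋ L.
size 2: {E,H}, {E,R}, {E,V} …(+3); under {E,H} N still reaches {L,R} ∋ L.
N↔L cannot be blocked by any observed set — no back-door set.

N→L: no observed back-door set.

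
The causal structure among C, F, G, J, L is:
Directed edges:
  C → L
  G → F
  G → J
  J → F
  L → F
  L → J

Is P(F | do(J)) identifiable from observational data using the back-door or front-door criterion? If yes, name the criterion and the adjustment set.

P(F|do(J)): backdoor, adjust for {G, L}.

desc(J)\{J}={F}; candidates ⊆ {C,G,L}.
size 0: {}; under {} J still reaches {C,F,G,L} ∋ F.
size 1: {C}, {G}, {L}; under {C} J still reaches {F,G,L} ∋ F.
{G,L}: J⊥F given {G,L} in G with J→· removed — back-door holds.
P(F|do(J)) = Σ_{G,L} P(F|J,G,L)·P(G,L).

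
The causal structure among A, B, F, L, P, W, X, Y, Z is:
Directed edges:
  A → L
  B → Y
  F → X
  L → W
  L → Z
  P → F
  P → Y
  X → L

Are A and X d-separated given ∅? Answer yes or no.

Bayes-Ball from A | ∅ reaches {L,W,Z}.
X ∉ reach(A|∅) ⇒ A ⊥ X | ∅.

Yes — A ⊥ X | ∅.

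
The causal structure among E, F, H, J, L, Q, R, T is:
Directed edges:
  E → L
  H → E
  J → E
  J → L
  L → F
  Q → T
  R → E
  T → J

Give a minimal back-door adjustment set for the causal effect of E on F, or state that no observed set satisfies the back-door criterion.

E→F: minimal back-door set {J}.

desc(E)\{E}={F,L}; candidates ⊆ {H,J,Q,R,T}.
size 0: {}; under {} E still reaches {F,H,J,L,Q,R,T} ∋ F.
{J}: E⊥F given {J} in G with E→· removed — back-door holds.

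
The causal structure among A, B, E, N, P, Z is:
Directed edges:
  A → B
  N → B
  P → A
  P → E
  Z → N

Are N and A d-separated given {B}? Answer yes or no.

No — N and A are d-connected given {B}.

Bayes-Ball from N | {B} reaches {A,E,P,Z}.
A ∈ reach(N|{B}) ⇒ N ⊥̸ A | {B}.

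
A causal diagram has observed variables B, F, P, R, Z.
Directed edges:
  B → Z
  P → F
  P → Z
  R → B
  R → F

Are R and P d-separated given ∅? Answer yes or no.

Yes — R ⊥ P | ∅.

Bayes-Ball from R | ∅ reaches {B,F,Z}.
P ∉ reach(R|∅) ⇒ R ⊥ P | ∅.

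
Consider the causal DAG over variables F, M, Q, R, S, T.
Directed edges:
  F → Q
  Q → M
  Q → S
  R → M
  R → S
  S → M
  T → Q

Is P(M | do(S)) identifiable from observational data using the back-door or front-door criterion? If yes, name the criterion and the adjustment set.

desc(S)\{S}={M}; candidates ⊆ {F,Q,R,T}.
size 0: {}; under {} S still reaches {F,M,Q,R,T} ∋ M.
size 1: {F}, {Q}, {R} …(+1); under {F} S still reaches {M,Q,R,T} ∋ M.
{Q,R}: S⊥M given {Q,R} in G with S→· removed — back-door holds.
P(M|do(S)) = Σ_{Q,R} P(M|S,Q,R)·P(Q,R).

P(M|do(S)): backdoor, adjust for {Q, R}.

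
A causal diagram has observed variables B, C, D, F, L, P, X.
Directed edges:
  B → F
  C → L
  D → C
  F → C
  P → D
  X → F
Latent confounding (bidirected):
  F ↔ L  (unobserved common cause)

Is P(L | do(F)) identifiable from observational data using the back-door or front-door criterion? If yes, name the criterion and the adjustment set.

desc(F)\{F}={C,L}; candidates ⊆ {B,D,P,X}.
F↔L: latent back-door arc(s) into F.
size 0: {}; under {} F still reaches {B,L,X} ∋ L.
size 1: {B}, {D}, {P} …(+1); under {B} F still reaches {L,X} ∋ L.
size 2: {B,D}, {B,P}, {B,X} …(+3); under {B,D} F still reaches {L,X} ∋ L.
F↔L cannot be blocked by any observed set — no back-door set.
{C}: (i) intercepts every directed F→L path; (ii) no back-door F→{C}; (iii) {F} blocks every back-door {C}→L. Front-door holds.
P(L|do(F)) = Σ_{C} P(C|F) Σ_{F'} P(L|C,F')P(F').

P(L|do(F)): frontdoor, adjust for {C}.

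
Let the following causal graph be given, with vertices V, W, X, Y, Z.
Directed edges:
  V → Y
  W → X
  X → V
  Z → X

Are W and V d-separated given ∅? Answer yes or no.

Bayes-Ball from W | ∅ reaches {V,X,Y}.
V ∈ reach(W|∅) ⇒ W ⊥̸ V | ∅.

No — W and V are d-connected given ∅.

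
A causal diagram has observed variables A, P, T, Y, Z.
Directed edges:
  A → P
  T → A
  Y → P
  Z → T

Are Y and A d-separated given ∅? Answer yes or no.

Bayes-Ball from Y | ∅ reaches {P}.
A ∉ reach(Y|∅) ⇒ Y ⊥ A | ∅.

Yes — Y ⊥ A | ∅.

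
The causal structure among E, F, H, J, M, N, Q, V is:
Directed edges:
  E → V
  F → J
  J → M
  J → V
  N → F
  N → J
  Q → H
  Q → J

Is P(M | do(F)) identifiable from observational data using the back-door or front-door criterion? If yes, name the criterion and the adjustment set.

P(M|do(F)): backdoor, adjust for {N}.

desc(F)\{F}={J,M,V}; candidates ⊆ {E,H,N,Q}.
size 0: {}; under {} F still reaches {J,M,N,V} ∋ M.
{N}: F⊥M given {N} in G with F→· removed — back-door holds.
P(M|do(F)) = Σ_{N} P(M|F,N)·P(N).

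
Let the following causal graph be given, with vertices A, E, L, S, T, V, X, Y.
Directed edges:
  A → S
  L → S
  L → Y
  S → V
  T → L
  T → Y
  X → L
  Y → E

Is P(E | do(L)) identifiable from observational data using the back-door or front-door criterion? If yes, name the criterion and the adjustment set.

desc(L)\{L}={E,S,V,Y}; candidates ⊆ {A,T,X}.
size 0: {}; under {} L still reaches {E,T,X,Y} ∋ E.
{T}: L⊥E given {T} in G with L→· removed — back-door holds.
P(E|do(L)) = Σ_{T} P(E|L,T)·P(T).

P(E|do(L)): backdoor, adjust for {T}.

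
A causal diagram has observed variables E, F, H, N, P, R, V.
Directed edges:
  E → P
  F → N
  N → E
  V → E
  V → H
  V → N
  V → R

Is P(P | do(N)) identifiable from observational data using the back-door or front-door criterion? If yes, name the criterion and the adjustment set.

desc(N)\{N}={E,P}; candidates ⊆ {F,H,R,V}.
size 0: {}; under {} N still reaches {E,F,H,P,R,V} ∋ P.
{V}: N⊥P given {V} in G with N→· removed — back-door holds.
P(P|do(N)) = Σ_{V} P(P|N,V)·P(V).

P(P|do(N)): backdoor, adjust for {V}.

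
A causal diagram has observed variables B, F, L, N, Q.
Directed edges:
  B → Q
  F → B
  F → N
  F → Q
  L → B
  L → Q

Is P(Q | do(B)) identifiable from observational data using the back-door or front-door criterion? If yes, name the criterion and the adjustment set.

desc(B)\{B}={Q}; candidates ⊆ {F,L,N}.
size 0: {}; under {} B still reaches {F,L,N,Q} ∋ Q.
size 1: {F}, {L}, {N}; under {F} B still reaches {L,Q} ∋ Q.
{F,L}: B⊥Q given {F,L} in G with B→· removed — back-door holds.
P(Q|do(B)) = Σ_{F,L} P(Q|B,F,L)·P(F,L).

P(Q|do(B)): backdoor, adjust for {F, L}.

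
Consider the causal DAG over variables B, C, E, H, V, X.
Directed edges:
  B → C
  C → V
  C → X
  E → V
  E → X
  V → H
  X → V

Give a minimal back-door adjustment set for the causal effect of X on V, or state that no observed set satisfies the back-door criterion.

X→V: minimal back-door set {C, E}.

desc(X)\{X}={H,V}; candidates ⊆ {B,C,E}.
size 0: {}; under {} X still reaches {B,C,E,H,V} ∋ V.
size 1: {B}, {C}, {E}; under {B} X still reaches {C,E,H,V} ∋ V.
{C,E}: X⊥V given {C,E} in G with X→· removed — back-door holds.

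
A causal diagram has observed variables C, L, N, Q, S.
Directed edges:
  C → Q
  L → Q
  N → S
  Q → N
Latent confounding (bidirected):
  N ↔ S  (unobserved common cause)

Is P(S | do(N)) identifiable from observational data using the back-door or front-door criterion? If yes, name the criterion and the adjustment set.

P(S|do(N)): not identifiable (no BD/FD set).

desc(N)\{N}={S}; candidates ⊆ {C,L,Q}.
N↔S: latent back-door arc(s) into N.
size 0: {}; under {} N still reaches {C,L,Q,S} ∋ S.
size 1: {C}, {L}, {Q}; under {C} N still reaches {L,Q,S} ∋ S.
size 2: {C,L}, {C,Q}, {L,Q}; under {C,L} N still reaches {Q,S} ∋ S.
N↔S cannot be blocked by any observed set — no back-door set.
No mediator lies on a directed N→…→S path.
Neither criterion identifies P(S|do(N)) in this graph.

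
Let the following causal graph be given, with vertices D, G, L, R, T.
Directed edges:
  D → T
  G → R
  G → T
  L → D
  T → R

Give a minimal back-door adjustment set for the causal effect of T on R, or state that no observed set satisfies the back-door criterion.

desc(T)\{T}={R}; candidates ⊆ {D,G,L}.
size 0: {}; under {} T still reaches {D,G,L,R} ∋ R.
{G}: T⊥R given {G} in G with T→· removed — back-door holds.

T→R: minimal back-door set {G}.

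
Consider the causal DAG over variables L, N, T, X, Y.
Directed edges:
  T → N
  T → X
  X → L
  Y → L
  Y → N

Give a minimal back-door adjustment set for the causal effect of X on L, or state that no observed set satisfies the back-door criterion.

X→L: minimal back-door set ∅.

desc(X)\{X}={L}; candidates ⊆ {N,T,Y}.
∅: X⊥L given ∅ in G with X→· removed — back-door holds.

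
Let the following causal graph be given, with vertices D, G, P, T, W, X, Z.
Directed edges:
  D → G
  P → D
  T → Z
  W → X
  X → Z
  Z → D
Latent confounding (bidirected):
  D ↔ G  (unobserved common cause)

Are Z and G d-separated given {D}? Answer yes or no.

No — Z and G are d-connected given {D}.

Bayes-Ball from Z | {D} reaches {G,P,T,W,X}.
G ∈ reach(Z|{D}) ⇒ Z ⊥̸ G | {D}.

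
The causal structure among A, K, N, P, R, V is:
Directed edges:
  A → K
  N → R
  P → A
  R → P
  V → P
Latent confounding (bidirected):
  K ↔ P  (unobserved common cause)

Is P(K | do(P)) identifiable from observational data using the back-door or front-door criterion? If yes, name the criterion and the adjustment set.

desc(P)\{P}={A,K}; candidates ⊆ {N,R,V}.
P↔K: latent back-door arc(s) into P.
size 0: {}; under {} P still reaches {K,N,R,V} ∋ K.
size 1: {N}, {R}, {V}; under {N} P still reaches {K,R,V} ∋ K.
size 2: {N,R}, {N,V}, {R,V}; under {N,R} P still reaches {K,V} ∋ K.
P↔K cannot be blocked by any observed set — no back-door set.
{A}: (i) intercepts every directed P→K path; (ii) no back-door P→{A}; (iii) {P} blocks every back-door {A}→K. Front-door holds.
P(K|do(P)) = Σ_{A} P(A|P) Σ_{P'} P(K|A,P')P(P').

P(K|do(P)): frontdoor, adjust for {A}.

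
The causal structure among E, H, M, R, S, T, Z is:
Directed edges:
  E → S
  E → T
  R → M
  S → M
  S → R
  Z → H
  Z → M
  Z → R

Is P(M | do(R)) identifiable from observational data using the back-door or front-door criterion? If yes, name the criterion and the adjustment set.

P(M|do(R)): backdoor, adjust for {S, Z}.

desc(R)\{R}={M}; candidates ⊆ {E,H,S,T,Z}.
size 0: {}; under {} R still reaches {E,H,M,S,T,Z} ∋ M.
size 1: {E}, {H}, {S} …(+2); under {E} R still reaches {H,M,S,Z} ∋ M.
{S,Z}: R⊥M given {S,Z} in G with R→· removed — back-door holds.
P(M|do(R)) = Σ_{S,Z} P(M|R,S,Z)·P(S,Z).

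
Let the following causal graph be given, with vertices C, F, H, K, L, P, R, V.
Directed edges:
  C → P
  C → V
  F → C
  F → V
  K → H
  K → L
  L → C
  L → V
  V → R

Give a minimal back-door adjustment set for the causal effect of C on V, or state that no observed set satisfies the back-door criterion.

C→V: minimal back-door set {F, L}.

desc(C)\{C}={P,R,V}; candidates ⊆ {F,H,K,L}.
size 0: {}; under {} C still reaches {F,H,K,L,R,V} ∋ V.
size 1: {F}, {H}, {K} …(+1); under {F} C still reaches {H,K,L,R,V} ∋ V.
{F,L}: C⊥V given {F,L} in G with C→· removed — back-door holds.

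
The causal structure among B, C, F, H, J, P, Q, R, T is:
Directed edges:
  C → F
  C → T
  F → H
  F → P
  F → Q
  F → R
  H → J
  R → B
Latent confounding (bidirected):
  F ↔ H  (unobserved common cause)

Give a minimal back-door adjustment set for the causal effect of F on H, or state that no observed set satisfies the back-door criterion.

F→H: no observed back-door set.

desc(F)\{F}={B,H,J,P,Q,R}; candidates ⊆ {C,T}.
F↔H: latent back-door arc(s) into F.
size 0: {}; under {} F still reaches {C,H,J,T} ∋ H.
size 1: {C}, {T}; under {C} F still reaches {H,J} ∋ H.
size 2: {C,T}; under {C,T} F still reaches {H,J} ∋ H.
F↔H cannot be blocked by any observed set — no back-door set.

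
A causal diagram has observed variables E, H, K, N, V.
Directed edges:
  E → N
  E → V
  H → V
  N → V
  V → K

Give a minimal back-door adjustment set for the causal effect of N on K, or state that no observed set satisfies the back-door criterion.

desc(N)\{N}={K,V}; candidates ⊆ {E,H}.
size 0: {}; under {} N still reaches {E,K,V} ∋ K.
{E}: N⊥K given {E} in G with N→· removed — back-door holds.

N→K: minimal back-door set {E}.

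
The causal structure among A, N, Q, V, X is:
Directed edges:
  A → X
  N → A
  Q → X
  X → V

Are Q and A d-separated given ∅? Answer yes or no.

Bayes-Ball from Q | ∅ reaches {V,X}.
A ∉ reach(Q|∅) ⇒ Q ⊥ A | ∅.

Yes — Q ⊥ A | ∅.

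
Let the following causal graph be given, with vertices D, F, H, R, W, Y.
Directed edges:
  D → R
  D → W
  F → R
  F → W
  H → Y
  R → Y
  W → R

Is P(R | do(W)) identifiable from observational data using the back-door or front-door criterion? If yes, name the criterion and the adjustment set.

desc(W)\{W}={R,Y}; candidates ⊆ {D,F,H}.
size 0: {}; under {} W still reaches {D,F,R,Y} ∋ R.
size 1: {D}, {F}, {H}; under {D} W still reaches {F,R,Y} ∋ R.
{D,F}: W⊥R given {D,F} in G with W→· removed — back-door holds.
P(R|do(W)) = Σ_{D,F} P(R|W,D,F)·P(D,F).

P(R|do(W)): backdoor, adjust for {D, F}.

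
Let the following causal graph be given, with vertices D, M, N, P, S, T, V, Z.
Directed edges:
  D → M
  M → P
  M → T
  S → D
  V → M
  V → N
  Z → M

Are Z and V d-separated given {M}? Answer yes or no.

Bayes-Ball from Z | {M} reaches {D,N,S,V}.
V ∈ reach(Z|{M}) ⇒ Z ⊥̸ V | {M}.

No — Z and V are d-connected given {M}.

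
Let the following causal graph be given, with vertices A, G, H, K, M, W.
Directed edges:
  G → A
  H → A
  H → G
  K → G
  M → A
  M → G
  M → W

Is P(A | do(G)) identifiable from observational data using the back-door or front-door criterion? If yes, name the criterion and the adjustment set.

P(A|do(G)): backdoor, adjust for {H, M}.

desc(G)\{G}={A}; candidates ⊆ {H,K,M,W}.
size 0: {}; under {} G still reaches {A,H,K,M,W} ∋ A.
size 1: {H}, {K}, {M} …(+1); under {H} G still reaches {A,K,M,W} ∋ A.
{H,M}: G⊥A given {H,M} in G with G→· removed — back-door holds.
P(A|do(G)) = Σ_{H,M} P(A|G,H,M)·P(H,M).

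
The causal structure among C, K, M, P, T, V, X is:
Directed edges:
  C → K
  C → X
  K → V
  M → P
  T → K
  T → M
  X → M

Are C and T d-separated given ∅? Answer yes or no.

Bayes-Ball from C | ∅ reaches {K,M,P,V,X}.
T ∉ reach(C|∅) ⇒ C ⊥ T | ∅.

Yes — C ⊥ T | ∅.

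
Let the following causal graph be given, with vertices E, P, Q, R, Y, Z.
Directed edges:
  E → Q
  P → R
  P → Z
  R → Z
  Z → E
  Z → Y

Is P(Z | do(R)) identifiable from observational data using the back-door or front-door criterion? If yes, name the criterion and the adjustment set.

desc(R)\{R}={E,Q,Y,Z}; candidates ⊆ {P}.
size 0: {}; under {} R still reaches {E,P,Q,Y,Z} ∋ Z.
{P}: R⊥Z given {P} in G with R→· removed — back-door holds.
P(Z|do(R)) = Σ_{P} P(Z|R,P)·P(P).

P(Z|do(R)): backdoor, adjust for {P}.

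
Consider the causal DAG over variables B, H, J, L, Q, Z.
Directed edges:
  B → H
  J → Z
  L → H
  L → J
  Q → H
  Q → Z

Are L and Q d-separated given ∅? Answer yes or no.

Bayes-Ball from L | ∅ reaches {H,J,Z}.
Q ∉ reach(L|∅) ⇒ L ⊥ Q | ∅.

Yes — L ⊥ Q | ∅.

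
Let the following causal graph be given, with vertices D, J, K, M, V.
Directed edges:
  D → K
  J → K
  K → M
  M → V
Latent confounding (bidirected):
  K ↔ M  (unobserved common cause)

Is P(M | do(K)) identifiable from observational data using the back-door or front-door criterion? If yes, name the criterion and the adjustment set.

desc(K)\{K}={M,V}; candidates ⊆ {D,J}.
K↔M: latent back-door arc(s) into K.
size 0: {}; under {} K still reaches {D,J,M,V} ∋ M.
size 1: {D}, {J}; under {D} K still reaches {J,M,V} ∋ M.
size 2: {D,J}; under {D,J} K still reaches {M,V} ∋ M.
K↔M cannot be blocked by any observed set — no back-door set.
No mediator lies on a directed K→…→M path.
Neither criterion identifies P(M|do(K)) in this graph.

P(M|do(K)): not identifiable (no BD/FD set).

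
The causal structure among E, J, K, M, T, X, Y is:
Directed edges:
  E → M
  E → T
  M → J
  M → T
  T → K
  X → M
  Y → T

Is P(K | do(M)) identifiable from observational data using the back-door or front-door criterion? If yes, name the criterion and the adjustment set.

desc(M)\{M}={J,K,T}; candidates ⊆ {E,X,Y}.
size 0: {}; under {} M still reaches {E,K,T,X} ∋ K.
{E}: M⊥K given {E} in G with M→· removed — back-door holds.
P(K|do(M)) = Σ_{E} P(K|M,E)·P(E).

P(K|do(M)): backdoor, adjust for {E}.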